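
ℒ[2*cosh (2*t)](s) 2*s/ (s^2 - 4)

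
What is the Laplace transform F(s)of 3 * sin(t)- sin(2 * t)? 3/(s^2 + 1) - 2/(s^2 + 4)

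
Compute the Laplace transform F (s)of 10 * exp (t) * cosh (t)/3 10 * (s - 1)/ (3 * s * (s - 2))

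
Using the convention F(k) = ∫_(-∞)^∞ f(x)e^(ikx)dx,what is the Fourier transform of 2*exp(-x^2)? 2*sqrt(pi)*exp(-k^2/4)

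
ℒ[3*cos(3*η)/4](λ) 3*λ/(4*(λ^2 + 9))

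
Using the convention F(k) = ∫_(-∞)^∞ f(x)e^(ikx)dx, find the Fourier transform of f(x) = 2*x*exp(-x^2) I*sqrt(pi)*k*exp(-k^2/4)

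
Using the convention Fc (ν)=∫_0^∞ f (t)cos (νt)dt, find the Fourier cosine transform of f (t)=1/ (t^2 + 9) pi * exp (-3 * ν)/6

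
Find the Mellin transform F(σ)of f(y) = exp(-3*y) gamma(σ)/3^σ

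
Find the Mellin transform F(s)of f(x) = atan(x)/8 -pi*sec(pi*s/2)/(16*s)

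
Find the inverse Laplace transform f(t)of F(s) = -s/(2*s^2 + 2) -cos(t)/2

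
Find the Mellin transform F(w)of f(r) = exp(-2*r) gamma(w)/2^w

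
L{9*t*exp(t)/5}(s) 9/(5*(s - 1)^2)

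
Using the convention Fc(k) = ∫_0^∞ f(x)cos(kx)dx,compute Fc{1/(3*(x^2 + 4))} pi*exp(-2*k)/12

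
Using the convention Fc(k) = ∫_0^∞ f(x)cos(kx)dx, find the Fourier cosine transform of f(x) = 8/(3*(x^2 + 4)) 2*pi*exp(-2*k)/3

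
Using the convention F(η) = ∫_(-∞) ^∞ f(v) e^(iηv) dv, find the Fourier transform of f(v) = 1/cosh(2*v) pi/(2*cosh(pi*η/4) ) 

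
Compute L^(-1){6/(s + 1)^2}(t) 6*t*exp(-t)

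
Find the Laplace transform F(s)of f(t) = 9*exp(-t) 9/(s+1)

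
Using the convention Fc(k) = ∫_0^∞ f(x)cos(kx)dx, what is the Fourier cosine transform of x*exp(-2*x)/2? (4 - k^2)/(2*(k^2 + 4)^2)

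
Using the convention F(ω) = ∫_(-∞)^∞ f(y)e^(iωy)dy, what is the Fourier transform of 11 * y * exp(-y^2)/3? 11 * I * sqrt(pi) * ω * exp(-ω^2/4)/6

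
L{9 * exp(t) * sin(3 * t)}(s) 27/((s - 1)^2 + 9)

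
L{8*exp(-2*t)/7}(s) 8/(7*(s + 2))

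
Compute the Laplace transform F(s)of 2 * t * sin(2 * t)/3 8 * s/(3 * (s^2+4)^2)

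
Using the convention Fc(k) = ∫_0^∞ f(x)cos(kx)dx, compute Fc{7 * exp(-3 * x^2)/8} 7 * sqrt(3) * sqrt(pi) * exp(-k^2/12)/48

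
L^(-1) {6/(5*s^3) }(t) 3*t^2/5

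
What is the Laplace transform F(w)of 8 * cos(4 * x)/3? 8 * w/(3 * (w^2 + 16))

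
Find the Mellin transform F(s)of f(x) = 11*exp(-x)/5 11*gamma(s)/5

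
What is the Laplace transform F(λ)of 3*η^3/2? 9/λ^4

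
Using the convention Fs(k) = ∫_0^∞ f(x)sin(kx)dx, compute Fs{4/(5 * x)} 2 * pi/5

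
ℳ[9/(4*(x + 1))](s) 9*pi*csc(pi*s)/4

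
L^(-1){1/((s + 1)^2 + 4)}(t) exp(-t)*sin(2*t)/2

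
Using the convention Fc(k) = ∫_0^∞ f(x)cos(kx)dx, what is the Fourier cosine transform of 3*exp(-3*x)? 9/(k^2 + 9)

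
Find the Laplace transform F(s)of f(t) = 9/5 9/(5*s)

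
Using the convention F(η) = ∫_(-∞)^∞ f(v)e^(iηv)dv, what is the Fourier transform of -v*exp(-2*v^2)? -sqrt(2)*I*sqrt(pi)*η*exp(-η^2/8)/8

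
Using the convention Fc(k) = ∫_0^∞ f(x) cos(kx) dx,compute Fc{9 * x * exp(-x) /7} 9 * (1 - k^2) /(7 * (k^2 + 1) ^2) 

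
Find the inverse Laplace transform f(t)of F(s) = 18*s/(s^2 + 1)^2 9*t*sin(t)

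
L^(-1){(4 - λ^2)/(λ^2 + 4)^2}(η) -η*cos(2*η)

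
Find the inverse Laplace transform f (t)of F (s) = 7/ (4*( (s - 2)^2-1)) 7*exp (2*t)*sinh (t)/4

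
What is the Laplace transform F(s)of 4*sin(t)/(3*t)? 4*atan(1/s)/3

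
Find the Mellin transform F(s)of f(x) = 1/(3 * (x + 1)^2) (-pi * s + pi)/(3 * sin(pi * s))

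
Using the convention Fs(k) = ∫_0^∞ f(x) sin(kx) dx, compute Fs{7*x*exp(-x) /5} 14*k/(5*(k^2 + 1) ^2) 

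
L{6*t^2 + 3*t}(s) 12/s^3 + 3/s^2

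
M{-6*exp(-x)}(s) -6*gamma(s)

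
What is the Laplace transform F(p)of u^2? 2/p^3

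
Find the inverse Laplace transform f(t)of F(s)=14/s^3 7*t^2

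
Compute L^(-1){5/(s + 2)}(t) 5 * exp(-2 * t)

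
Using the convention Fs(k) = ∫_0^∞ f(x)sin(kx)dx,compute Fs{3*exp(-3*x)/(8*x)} 3*atan(k/3)/8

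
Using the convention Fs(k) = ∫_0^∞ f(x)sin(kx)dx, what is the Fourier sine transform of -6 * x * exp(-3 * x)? -36 * k/(k^2 + 9)^2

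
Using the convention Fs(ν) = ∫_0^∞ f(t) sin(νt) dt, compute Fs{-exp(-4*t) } -ν/(ν^2+16) 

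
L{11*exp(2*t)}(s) 11/(s - 2)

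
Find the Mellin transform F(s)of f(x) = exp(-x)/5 gamma(s)/5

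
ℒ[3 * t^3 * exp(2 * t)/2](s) 9/(s - 2)^4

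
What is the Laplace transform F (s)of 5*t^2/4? 5/ (2*s^3)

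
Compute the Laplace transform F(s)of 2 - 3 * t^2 2/s - 6/s^3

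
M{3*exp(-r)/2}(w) 3*gamma(w)/2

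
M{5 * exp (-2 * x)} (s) 5 * gamma (s)/2^s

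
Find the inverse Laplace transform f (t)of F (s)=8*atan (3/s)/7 8*sin (3*t)/ (7*t)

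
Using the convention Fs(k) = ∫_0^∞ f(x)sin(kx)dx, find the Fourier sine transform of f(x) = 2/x pi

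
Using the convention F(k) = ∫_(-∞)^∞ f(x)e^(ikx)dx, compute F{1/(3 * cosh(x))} pi/(3 * cosh(pi * k/2))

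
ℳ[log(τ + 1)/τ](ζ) -pi*csc(pi*ζ)/(ζ - 1)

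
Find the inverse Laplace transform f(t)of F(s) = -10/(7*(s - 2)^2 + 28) -5*exp(2*t)*sin(2*t)/7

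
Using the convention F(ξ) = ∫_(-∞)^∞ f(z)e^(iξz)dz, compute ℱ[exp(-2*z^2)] sqrt(2)*sqrt(pi)*exp(-ξ^2/8)/2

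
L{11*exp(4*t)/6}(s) 11/(6*(s - 4))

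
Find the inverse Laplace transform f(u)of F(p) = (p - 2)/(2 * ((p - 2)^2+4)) exp(2 * u) * cos(2 * u)/2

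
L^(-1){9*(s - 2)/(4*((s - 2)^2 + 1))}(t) 9*exp(2*t)*cos(t)/4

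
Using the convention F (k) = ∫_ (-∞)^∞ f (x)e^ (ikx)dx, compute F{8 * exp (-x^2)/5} 8 * sqrt (pi) * exp (-k^2/4)/5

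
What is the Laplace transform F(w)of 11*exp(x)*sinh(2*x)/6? 11/(3*((w - 1)^2-4))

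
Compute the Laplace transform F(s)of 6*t 6/s^2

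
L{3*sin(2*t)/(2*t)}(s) 3*atan(2/s)/2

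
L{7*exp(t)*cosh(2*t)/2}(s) 7*(s - 1)/(2*((s - 1)^2 - 4))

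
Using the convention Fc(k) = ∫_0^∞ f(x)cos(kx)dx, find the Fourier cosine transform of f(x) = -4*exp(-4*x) -16/(k^2 + 16)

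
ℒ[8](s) 8/s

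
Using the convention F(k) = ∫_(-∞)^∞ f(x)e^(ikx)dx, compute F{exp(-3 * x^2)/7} sqrt(3) * sqrt(pi) * exp(-k^2/12)/21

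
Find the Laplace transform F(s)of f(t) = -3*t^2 -6/s^3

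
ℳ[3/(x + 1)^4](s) gamma(s)*gamma(4 - s)/2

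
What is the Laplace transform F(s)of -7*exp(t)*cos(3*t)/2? 7*(1 - s)/(2*((s - 1)^2+9))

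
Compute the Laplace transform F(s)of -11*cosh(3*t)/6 -11*s/(6*s^2 - 54)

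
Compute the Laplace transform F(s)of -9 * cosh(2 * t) -9 * s/(s^2 - 4)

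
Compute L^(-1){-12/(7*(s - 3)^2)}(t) -12*t*exp(3*t)/7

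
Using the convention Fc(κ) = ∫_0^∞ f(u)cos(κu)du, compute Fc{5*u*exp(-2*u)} 5*(4 - κ^2)/(κ^2 + 4)^2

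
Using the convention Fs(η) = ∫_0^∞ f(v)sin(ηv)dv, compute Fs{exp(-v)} η/(η^2 + 1)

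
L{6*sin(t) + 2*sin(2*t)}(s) 6/(s^2 + 1) + 4/(s^2 + 4)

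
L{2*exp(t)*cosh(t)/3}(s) 2*(s - 1)/(3*s*(s - 2))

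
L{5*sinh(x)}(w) 5/(w^2-1)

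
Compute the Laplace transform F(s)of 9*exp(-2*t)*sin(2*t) 18/((s + 2)^2 + 4)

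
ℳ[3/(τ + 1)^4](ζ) gamma(ζ)*gamma(4 - ζ)/2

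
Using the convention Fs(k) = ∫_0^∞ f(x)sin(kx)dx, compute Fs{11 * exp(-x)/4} 11 * k/(4 * (k^2+1))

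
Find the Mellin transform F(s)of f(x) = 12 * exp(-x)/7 12 * gamma(s)/7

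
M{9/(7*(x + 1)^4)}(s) 3*gamma(s)*gamma(4 - s)/14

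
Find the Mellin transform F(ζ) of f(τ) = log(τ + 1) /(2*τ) -pi*csc(pi*ζ) /(2*ζ - 2) 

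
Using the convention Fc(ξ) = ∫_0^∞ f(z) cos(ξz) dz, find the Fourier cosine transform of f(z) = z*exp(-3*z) (9 - ξ^2) /(ξ^2 + 9) ^2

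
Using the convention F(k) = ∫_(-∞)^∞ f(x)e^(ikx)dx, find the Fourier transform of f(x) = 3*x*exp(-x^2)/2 3*I*sqrt(pi)*k*exp(-k^2/4)/4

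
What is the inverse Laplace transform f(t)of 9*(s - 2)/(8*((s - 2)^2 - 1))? 9*exp(2*t)*cosh(t)/8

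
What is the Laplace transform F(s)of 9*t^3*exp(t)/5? 54/(5*(s - 1)^4)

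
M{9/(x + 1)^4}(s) 3*gamma(s)*gamma(4 - s)/2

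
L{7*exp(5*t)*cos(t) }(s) 7*(s - 5) /((s - 5) ^2 + 1) 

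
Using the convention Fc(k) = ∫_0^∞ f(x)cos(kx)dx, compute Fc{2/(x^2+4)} pi*exp(-2*k)/2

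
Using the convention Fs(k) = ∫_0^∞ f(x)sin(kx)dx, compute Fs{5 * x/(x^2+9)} 5 * pi * exp(-3 * k)/2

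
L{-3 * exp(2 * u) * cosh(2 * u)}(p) 3 * (2 - p)/(p * (p - 4))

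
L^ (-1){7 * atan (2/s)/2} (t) 7 * sin (2 * t)/ (2 * t)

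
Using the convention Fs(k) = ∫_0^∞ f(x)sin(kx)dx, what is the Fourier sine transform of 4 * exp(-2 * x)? 4 * k/(k^2+4)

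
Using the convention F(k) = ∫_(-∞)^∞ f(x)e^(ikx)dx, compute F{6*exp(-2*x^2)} 3*sqrt(2)*sqrt(pi)*exp(-k^2/8)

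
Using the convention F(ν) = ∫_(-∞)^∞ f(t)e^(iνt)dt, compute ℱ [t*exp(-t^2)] I*sqrt(pi)*ν*exp(-ν^2/4)/2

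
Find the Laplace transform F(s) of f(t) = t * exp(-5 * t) (s + 5) ^(-2) 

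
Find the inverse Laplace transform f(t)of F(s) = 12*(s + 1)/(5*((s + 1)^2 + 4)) 12*exp(-t)*cos(2*t)/5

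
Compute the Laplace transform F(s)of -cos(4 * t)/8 -s/(8 * s^2 + 128)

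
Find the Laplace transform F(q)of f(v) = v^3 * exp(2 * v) 6/(q - 2)^4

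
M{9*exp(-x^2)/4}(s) 9*gamma(s/2)/8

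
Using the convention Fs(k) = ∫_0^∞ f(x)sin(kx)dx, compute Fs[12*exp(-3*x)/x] 12*atan(k/3)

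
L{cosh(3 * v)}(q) q/(q^2 - 9)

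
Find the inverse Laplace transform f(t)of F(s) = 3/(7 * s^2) 3 * t/7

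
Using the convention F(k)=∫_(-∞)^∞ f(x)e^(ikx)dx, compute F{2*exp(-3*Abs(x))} 12/(k^2 + 9)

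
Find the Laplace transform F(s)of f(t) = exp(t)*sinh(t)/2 1/(2*s*(s - 2))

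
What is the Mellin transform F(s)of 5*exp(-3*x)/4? 5*gamma(s)/(4*3^s)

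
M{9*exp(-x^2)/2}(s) 9*gamma(s/2)/4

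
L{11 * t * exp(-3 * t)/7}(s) 11/(7 * (s+3)^2)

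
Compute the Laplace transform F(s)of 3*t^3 18/s^4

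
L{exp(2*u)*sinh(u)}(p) 1/((p - 2)^2 - 1)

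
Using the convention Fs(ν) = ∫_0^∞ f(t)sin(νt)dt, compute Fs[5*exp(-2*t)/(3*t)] 5*atan(ν/2)/3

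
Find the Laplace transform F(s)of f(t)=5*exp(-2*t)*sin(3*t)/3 5/((s + 2)^2 + 9)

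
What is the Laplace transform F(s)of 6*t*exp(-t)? 6/(s + 1)^2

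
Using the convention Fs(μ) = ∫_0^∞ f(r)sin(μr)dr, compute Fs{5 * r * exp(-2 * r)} 20 * μ/(μ^2 + 4)^2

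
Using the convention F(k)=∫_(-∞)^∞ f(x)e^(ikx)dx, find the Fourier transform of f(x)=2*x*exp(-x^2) I*sqrt(pi)*k*exp(-k^2/4)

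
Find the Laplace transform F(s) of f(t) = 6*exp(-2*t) 6/(s+2) 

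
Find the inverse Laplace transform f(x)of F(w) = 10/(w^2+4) 5 * sin(2 * x)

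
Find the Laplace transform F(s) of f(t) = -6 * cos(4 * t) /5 -6 * s/(5 * s^2 + 80) 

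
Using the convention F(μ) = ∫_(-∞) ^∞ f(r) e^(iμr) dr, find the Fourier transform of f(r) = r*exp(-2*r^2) sqrt(2)*I*sqrt(pi)*μ*exp(-μ^2/8) /8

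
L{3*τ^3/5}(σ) 18/(5*σ^4)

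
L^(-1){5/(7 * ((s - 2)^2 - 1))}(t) 5 * exp(2 * t) * sinh(t)/7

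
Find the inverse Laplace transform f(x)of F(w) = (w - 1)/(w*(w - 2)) exp(x)*cosh(x)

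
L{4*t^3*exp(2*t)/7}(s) 24/(7*(s - 2)^4)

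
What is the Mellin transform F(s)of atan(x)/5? -pi * sec(pi * s/2)/(10 * s)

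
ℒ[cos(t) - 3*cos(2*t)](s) s/(s^2 + 1) - 3*s/(s^2 + 4) 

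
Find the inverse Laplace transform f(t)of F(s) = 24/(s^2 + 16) 6 * sin(4 * t)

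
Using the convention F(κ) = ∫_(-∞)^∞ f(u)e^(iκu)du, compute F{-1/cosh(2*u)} -pi/(2*cosh(pi*κ/4))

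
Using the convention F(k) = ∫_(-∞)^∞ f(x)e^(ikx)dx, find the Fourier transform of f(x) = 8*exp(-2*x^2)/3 4*sqrt(2)*sqrt(pi)*exp(-k^2/8)/3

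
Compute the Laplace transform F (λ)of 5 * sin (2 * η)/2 5/ (λ^2 + 4)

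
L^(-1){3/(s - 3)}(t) 3*exp(3*t)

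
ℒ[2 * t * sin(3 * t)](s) 12 * s/(s^2+9)^2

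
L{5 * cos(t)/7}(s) 5 * s/(7 * (s^2 + 1))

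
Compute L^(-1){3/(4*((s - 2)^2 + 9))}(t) exp(2*t)*sin(3*t)/4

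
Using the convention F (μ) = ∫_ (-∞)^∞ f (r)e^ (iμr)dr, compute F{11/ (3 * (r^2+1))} 11 * pi * exp (-Abs (μ))/3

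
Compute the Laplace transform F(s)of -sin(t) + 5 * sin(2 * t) 10/(s^2 + 4)-1/(s^2 + 1)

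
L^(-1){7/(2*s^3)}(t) 7*t^2/4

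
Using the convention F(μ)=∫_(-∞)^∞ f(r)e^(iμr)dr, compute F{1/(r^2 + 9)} pi * exp(-3 * Abs(μ))/3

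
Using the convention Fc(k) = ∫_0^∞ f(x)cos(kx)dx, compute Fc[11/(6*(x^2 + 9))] 11*pi*exp(-3*k)/36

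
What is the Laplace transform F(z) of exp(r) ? 1/(z - 1) 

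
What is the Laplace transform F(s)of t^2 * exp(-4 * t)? 2/(s + 4)^3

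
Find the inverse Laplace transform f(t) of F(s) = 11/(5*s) 11/5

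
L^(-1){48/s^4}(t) 8*t^3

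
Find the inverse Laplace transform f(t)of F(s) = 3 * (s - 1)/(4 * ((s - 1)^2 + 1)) 3 * exp(t) * cos(t)/4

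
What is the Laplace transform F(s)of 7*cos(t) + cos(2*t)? 7*s/(s^2 + 1) + s/(s^2 + 4)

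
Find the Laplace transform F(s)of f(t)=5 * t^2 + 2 2/s + 10/s^3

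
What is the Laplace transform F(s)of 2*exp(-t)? 2/(s + 1)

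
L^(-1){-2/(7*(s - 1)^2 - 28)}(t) -exp(t)*sinh(2*t)/7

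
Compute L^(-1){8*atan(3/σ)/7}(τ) 8*sin(3*τ)/(7*τ)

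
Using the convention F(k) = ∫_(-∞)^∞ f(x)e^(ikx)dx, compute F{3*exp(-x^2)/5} 3*sqrt(pi)*exp(-k^2/4)/5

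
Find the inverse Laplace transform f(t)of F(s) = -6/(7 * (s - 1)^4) -t^3 * exp(t)/7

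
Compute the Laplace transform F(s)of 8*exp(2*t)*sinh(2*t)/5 16/(5*s*(s - 4))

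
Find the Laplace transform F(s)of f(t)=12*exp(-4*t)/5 12/(5*(s + 4))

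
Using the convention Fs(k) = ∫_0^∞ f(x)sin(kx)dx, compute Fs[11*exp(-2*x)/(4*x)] 11*atan(k/2)/4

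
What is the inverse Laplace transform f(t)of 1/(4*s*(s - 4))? exp(2*t)*sinh(2*t)/8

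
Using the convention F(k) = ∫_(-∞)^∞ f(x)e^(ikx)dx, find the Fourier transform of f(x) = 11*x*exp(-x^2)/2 11*I*sqrt(pi)*k*exp(-k^2/4)/4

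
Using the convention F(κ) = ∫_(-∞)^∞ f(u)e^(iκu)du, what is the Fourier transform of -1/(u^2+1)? -pi*exp(-Abs(κ))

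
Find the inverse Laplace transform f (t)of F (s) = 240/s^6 2*t^5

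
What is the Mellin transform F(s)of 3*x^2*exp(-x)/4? 3*gamma(s + 2)/4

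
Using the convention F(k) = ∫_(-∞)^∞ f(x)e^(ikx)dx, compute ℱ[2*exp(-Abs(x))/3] 4/(3*(k^2+1))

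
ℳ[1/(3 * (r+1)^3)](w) pi * (w - 2) * (w - 1)/(6 * sin(pi * w))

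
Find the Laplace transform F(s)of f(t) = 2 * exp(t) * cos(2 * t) 2 * (s - 1)/((s - 1)^2 + 4)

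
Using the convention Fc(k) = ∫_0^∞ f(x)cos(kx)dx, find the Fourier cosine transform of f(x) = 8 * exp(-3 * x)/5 24/(5 * (k^2 + 9))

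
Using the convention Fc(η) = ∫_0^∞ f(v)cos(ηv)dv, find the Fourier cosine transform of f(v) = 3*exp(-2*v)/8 3/(4*(η^2 + 4))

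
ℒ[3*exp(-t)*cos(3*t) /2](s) 3*(s + 1) /(2*((s + 1) ^2 + 9) ) 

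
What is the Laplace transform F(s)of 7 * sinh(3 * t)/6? 7/(2 * (s^2 - 9))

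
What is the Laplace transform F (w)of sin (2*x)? 2/ (w^2 + 4)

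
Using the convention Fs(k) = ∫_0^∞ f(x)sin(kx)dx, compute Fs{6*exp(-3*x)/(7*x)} 6*atan(k/3)/7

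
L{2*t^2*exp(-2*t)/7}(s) 4/(7*(s+2)^3)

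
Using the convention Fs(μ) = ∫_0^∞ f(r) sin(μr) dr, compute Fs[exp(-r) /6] μ/(6*(μ^2 + 1) ) 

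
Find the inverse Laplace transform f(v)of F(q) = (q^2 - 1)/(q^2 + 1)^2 v * cos(v)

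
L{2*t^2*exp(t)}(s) 4/(s - 1)^3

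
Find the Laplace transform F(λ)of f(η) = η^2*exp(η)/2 (λ - 1)^(-3)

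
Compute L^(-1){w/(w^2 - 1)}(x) cosh(x)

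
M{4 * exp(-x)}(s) 4 * gamma(s)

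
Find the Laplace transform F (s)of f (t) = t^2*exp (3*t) 2/ (s - 3)^3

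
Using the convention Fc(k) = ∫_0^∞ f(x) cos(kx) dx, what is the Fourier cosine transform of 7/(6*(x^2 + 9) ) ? 7*pi*exp(-3*k) /36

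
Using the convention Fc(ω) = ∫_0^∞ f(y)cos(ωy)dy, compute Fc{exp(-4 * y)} 4/(ω^2 + 16)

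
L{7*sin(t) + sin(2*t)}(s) 7/(s^2 + 1) + 2/(s^2 + 4)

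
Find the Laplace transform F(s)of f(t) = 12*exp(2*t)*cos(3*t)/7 12*(s - 2)/(7*((s - 2)^2 + 9))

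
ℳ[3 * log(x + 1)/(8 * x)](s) -3 * pi * csc(pi * s)/(8 * s - 8)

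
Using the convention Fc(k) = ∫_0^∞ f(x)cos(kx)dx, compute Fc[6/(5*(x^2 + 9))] pi*exp(-3*k)/5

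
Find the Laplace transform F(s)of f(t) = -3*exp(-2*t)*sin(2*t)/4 -3/(2*(s + 2)^2 + 8)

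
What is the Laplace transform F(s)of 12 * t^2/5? 24/(5 * s^3)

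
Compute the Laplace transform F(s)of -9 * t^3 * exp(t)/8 -27/(4 * (s - 1)^4)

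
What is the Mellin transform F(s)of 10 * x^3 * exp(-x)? 10 * gamma(s + 3)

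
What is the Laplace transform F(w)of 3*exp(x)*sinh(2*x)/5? 6/(5*((w - 1)^2 - 4))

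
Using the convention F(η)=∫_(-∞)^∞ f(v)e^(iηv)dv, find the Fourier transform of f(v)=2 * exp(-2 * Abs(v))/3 8/(3 * (η^2+4))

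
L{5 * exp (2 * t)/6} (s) 5/ (6 * (s - 2))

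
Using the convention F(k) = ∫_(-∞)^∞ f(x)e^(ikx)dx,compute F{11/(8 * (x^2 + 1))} 11 * pi * exp(-Abs(k))/8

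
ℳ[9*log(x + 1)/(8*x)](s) -9*pi*csc(pi*s)/(8*s - 8)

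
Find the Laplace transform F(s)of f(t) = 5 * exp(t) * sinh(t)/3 5/(3 * s * (s - 2))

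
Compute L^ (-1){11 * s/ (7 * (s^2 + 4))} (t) 11 * cos (2 * t)/7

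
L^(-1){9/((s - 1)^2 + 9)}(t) 3*exp(t)*sin(3*t)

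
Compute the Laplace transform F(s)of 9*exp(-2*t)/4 9/(4*(s + 2))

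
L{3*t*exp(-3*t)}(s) 3/(s + 3)^2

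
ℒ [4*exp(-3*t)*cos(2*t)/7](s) 4*(s+3)/(7*((s+3)^2+4))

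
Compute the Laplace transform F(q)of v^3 6/q^4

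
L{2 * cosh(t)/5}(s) 2 * s/(5 * (s^2 - 1))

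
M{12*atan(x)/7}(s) -6*pi*sec(pi*s/2)/(7*s)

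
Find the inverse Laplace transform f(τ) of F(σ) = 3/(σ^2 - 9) sinh(3*τ) 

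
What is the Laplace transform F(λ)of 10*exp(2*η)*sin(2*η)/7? 20/(7*((λ - 2)^2 + 4))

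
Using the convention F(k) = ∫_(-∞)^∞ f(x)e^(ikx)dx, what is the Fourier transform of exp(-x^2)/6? sqrt(pi)*exp(-k^2/4)/6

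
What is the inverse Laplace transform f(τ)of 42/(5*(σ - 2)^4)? 7*τ^3*exp(2*τ)/5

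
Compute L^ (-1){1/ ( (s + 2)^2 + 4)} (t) exp (-2*t)*sin (2*t)/2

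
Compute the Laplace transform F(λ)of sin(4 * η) 4/(λ^2+16)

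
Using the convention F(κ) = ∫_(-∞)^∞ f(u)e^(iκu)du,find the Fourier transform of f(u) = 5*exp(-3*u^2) 5*sqrt(3)*sqrt(pi)*exp(-κ^2/12)/3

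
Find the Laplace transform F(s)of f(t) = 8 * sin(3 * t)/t 8 * atan(3/s)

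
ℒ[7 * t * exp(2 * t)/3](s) 7/(3 * (s - 2)^2)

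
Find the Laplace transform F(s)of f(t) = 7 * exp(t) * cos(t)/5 7 * (s - 1)/(5 * ((s - 1)^2 + 1))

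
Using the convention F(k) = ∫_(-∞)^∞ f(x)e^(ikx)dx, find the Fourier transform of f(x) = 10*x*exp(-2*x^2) 5*sqrt(2)*I*sqrt(pi)*k*exp(-k^2/8)/4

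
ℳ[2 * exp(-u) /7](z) 2 * gamma(z) /7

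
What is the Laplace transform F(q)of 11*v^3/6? 11/q^4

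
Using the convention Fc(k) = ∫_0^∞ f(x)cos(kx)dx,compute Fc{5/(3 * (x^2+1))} 5 * pi * exp(-k)/6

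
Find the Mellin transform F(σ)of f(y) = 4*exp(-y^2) 2*gamma(σ/2)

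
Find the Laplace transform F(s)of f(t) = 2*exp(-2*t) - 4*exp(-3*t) 2/(s + 2) - 4/(s + 3)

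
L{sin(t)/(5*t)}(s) atan(1/s)/5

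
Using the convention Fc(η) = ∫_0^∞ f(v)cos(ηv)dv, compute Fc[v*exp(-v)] (1 - η^2)/(η^2 + 1)^2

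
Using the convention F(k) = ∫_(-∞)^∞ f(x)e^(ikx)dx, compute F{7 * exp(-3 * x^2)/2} 7 * sqrt(3) * sqrt(pi) * exp(-k^2/12)/6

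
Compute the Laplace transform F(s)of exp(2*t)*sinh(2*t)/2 1/(s*(s - 4))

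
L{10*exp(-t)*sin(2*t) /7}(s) 20/(7*((s + 1) ^2 + 4) ) 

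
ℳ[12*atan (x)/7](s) -6*pi*sec (pi*s/2)/ (7*s)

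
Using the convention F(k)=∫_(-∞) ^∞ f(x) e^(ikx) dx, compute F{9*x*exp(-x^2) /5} 9*I*sqrt(pi)*k*exp(-k^2/4) /10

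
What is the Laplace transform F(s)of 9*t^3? 54/s^4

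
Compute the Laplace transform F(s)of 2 2/s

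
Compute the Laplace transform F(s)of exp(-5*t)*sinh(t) 1/((s + 5)^2 - 1)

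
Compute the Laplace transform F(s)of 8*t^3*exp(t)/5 48/(5*(s - 1)^4)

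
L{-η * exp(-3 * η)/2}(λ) -1/(2 * (λ+3)^2)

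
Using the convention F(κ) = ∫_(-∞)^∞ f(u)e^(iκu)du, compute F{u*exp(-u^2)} I*sqrt(pi)*κ*exp(-κ^2/4)/2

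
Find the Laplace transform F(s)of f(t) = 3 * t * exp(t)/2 3/(2 * (s - 1)^2)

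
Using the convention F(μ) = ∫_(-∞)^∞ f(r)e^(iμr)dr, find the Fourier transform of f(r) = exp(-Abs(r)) 2/(μ^2 + 1)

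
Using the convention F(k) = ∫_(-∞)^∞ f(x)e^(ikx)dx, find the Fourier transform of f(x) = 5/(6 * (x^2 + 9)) 5 * pi * exp(-3 * Abs(k))/18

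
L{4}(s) 4/s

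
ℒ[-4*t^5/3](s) -160/s^6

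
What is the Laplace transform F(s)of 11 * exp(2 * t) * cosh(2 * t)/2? 11 * (s - 2)/(2 * s * (s - 4))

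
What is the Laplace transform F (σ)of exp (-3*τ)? 1/ (σ + 3)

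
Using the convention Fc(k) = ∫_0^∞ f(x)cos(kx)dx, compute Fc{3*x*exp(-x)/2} 3*(1 - k^2)/(2*(k^2 + 1)^2)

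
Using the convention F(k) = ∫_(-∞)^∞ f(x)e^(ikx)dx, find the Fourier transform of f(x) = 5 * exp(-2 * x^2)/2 5 * sqrt(2) * sqrt(pi) * exp(-k^2/8)/4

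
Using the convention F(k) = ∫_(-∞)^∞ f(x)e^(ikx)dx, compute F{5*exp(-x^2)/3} 5*sqrt(pi)*exp(-k^2/4)/3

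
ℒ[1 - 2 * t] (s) 1/s - 2/s^2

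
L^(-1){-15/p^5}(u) -5 * u^4/8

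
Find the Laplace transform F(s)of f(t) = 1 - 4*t 1/s - 4/s^2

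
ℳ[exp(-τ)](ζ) gamma(ζ)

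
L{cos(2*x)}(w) w/(w^2 + 4)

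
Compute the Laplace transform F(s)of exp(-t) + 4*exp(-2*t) 1/(s + 1) + 4/(s + 2)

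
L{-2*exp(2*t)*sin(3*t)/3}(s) -2/((s - 2)^2 + 9)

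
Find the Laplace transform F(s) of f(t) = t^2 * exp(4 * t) 2/(s - 4) ^3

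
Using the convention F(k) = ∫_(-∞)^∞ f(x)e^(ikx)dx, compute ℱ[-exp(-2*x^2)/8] -sqrt(2)*sqrt(pi)*exp(-k^2/8)/16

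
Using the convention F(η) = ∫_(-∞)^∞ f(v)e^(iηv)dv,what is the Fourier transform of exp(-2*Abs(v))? 4/(η^2 + 4)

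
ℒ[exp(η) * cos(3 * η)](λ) (λ - 1)/((λ - 1)^2+9)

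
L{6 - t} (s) 6/s - 1/s^2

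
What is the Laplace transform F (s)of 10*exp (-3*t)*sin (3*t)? 30/ ( (s + 3)^2 + 9)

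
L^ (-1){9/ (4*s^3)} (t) 9*t^2/8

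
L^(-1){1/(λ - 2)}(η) exp(2*η)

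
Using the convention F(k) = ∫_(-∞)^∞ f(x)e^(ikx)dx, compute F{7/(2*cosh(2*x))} 7*pi/(4*cosh(pi*k/4))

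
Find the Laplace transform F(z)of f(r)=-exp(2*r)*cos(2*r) (2 - z)/((z - 2)^2 + 4)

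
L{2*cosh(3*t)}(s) 2*s/(s^2 - 9)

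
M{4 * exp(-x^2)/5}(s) 2 * gamma(s/2)/5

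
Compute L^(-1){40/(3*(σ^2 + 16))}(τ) 10*sin(4*τ)/3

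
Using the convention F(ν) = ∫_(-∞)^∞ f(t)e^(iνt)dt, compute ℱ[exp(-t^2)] sqrt(pi) * exp(-ν^2/4)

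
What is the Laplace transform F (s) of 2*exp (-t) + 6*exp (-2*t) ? 6/ (s + 2) + 2/ (s + 1) 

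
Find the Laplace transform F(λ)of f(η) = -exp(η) -1/(λ - 1)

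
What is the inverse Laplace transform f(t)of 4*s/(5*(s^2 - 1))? 4*cosh(t)/5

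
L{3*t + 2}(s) 2/s + 3/s^2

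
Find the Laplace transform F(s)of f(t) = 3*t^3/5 18/(5*s^4)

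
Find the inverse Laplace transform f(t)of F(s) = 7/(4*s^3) 7*t^2/8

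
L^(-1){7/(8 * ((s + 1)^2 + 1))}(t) 7 * exp(-t) * sin(t)/8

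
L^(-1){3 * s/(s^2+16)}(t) 3 * cos(4 * t)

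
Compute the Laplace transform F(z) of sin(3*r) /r atan(3/z) 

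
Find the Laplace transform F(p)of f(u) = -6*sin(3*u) -18/(p^2+9)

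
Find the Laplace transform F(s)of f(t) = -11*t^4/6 -44/s^5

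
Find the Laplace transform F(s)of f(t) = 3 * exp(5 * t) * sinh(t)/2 3/(2 * ((s - 5)^2 - 1))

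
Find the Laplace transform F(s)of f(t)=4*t 4/s^2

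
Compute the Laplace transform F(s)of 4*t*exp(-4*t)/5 4/(5*(s + 4)^2)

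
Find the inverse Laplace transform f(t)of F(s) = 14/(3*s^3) 7*t^2/3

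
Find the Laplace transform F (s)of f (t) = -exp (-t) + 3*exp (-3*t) 3/ (s + 3) - 1/ (s + 1)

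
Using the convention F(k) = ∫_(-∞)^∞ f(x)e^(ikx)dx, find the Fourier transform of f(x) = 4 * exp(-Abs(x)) 8/(k^2+1)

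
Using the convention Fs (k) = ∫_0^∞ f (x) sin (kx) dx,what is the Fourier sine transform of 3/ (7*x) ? 3*pi/14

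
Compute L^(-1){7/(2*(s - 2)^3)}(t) 7*t^2*exp(2*t)/4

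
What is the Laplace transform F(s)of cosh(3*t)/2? s/(2*(s^2 - 9))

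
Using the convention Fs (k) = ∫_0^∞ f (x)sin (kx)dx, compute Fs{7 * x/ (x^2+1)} 7 * pi * exp (-k)/2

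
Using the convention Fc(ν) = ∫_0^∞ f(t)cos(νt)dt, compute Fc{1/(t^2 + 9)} pi*exp(-3*ν)/6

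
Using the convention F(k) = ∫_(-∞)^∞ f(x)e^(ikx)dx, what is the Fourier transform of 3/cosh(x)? 3 * pi/cosh(pi * k/2)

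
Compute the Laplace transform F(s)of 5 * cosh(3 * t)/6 5 * s/(6 * (s^2 - 9))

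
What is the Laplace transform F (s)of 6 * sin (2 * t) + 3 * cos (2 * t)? 12/ (s^2 + 4) + 3 * s/ (s^2 + 4)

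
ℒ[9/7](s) 9/(7 * s)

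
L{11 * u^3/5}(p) 66/(5 * p^4)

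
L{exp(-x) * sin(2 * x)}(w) 2/((w + 1)^2 + 4)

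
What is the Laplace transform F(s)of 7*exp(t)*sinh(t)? 7/(s*(s - 2))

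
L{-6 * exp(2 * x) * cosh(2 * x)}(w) 6 * (2 - w)/(w * (w - 4))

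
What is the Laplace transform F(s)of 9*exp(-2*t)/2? 9/(2*(s+2))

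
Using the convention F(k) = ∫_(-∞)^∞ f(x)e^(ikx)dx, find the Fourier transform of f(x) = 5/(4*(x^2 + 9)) 5*pi*exp(-3*Abs(k))/12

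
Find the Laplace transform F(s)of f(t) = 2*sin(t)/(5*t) 2*atan(1/s)/5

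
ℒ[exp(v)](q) 1/(q - 1)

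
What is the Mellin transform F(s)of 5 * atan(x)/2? -5 * pi * sec(pi * s/2)/(4 * s)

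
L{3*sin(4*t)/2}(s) 6/(s^2 + 16)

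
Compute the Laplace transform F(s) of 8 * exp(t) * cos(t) 8 * (s - 1) /((s - 1) ^2+1) 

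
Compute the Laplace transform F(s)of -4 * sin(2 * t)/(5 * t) -4 * atan(2/s)/5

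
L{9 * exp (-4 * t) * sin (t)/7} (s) 9/ (7 * ( (s+4)^2+1))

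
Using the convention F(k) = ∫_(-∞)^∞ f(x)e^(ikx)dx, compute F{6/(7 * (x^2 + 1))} 6 * pi * exp(-Abs(k))/7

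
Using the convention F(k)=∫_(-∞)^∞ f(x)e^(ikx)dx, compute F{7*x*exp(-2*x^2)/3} 7*sqrt(2)*I*sqrt(pi)*k*exp(-k^2/8)/24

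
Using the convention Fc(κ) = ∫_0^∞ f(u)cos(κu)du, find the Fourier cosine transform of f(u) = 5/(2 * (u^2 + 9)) 5 * pi * exp(-3 * κ)/12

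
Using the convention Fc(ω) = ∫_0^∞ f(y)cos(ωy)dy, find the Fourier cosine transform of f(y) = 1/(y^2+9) pi * exp(-3 * ω)/6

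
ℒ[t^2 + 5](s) 5/s + 2/s^3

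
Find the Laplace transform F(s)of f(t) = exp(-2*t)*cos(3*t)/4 (s+2)/(4*((s+2)^2+9))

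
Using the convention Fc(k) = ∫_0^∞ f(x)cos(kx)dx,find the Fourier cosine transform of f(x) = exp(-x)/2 1/(2*(k^2 + 1))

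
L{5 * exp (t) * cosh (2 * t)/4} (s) 5 * (s - 1)/ (4 * ( (s - 1)^2 - 4))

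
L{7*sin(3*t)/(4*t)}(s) 7*atan(3/s)/4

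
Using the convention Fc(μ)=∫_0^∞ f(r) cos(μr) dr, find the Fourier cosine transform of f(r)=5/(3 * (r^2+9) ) 5 * pi * exp(-3 * μ) /18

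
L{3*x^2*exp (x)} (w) 6/ (w - 1)^3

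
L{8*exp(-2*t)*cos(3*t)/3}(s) 8*(s + 2)/(3*((s + 2)^2 + 9))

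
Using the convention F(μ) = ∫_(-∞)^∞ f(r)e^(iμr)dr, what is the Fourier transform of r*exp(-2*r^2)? sqrt(2)*I*sqrt(pi)*μ*exp(-μ^2/8)/8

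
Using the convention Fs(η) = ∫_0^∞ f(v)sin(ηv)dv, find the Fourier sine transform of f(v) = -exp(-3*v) -η/(η^2 + 9)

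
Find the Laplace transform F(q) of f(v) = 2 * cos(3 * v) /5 2 * q/(5 * (q^2 + 9) ) 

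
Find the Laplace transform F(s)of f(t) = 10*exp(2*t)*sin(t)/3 10/(3*((s - 2)^2+1))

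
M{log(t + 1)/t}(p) -pi * csc(pi * p)/(p - 1)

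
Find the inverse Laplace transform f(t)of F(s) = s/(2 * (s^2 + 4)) cos(2 * t)/2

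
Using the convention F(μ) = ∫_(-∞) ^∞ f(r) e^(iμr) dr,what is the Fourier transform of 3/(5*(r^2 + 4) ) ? 3*pi*exp(-2*Abs(μ) ) /10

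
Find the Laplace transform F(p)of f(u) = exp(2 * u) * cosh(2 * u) (p - 2)/(p * (p - 4))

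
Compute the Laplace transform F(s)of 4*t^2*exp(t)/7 8/(7*(s - 1)^3)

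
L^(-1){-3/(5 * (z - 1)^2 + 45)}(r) -exp(r) * sin(3 * r)/5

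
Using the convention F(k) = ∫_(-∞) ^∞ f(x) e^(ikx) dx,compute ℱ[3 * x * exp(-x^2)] 3 * I * sqrt(pi) * k * exp(-k^2/4) /2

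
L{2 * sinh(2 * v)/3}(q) 4/(3 * (q^2 - 4))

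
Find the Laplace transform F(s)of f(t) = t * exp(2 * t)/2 1/(2 * (s - 2)^2)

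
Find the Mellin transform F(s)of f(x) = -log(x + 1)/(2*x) pi*csc(pi*s)/(2*(s - 1))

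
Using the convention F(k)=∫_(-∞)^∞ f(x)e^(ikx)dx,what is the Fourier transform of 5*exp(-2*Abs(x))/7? 20/(7*(k^2 + 4))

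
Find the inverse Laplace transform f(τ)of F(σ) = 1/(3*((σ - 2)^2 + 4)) exp(2*τ)*sin(2*τ)/6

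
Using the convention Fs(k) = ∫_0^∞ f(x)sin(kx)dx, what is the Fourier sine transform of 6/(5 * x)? 3 * pi/5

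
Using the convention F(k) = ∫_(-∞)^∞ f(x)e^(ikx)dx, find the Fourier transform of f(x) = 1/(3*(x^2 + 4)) pi*exp(-2*Abs(k))/6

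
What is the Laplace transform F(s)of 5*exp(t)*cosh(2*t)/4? 5*(s - 1)/(4*((s - 1)^2 - 4))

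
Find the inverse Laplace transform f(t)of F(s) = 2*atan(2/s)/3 2*sin(2*t)/(3*t)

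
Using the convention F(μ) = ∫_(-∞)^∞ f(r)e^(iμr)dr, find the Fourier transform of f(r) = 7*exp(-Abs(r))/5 14/(5*(μ^2 + 1))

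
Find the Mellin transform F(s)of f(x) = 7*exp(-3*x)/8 7*gamma(s)/(8*3^s)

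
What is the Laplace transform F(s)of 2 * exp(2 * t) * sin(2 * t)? 4/((s - 2)^2 + 4)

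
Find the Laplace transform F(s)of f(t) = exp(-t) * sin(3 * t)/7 3/(7 * ((s + 1)^2 + 9))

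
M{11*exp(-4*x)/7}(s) 11*gamma(s)/(7*4^s)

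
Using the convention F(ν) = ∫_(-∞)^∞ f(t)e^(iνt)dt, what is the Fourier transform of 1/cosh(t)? pi/cosh(pi*ν/2)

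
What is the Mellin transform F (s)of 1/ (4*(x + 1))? pi*csc (pi*s)/4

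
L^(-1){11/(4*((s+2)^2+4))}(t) 11*exp(-2*t)*sin(2*t)/8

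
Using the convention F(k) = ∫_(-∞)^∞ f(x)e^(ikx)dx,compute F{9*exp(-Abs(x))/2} 9/(k^2 + 1)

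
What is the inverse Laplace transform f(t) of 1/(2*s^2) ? t/2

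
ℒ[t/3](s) 1/(3*s^2)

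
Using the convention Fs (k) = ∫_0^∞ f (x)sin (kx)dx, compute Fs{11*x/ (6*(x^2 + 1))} 11*pi*exp (-k)/12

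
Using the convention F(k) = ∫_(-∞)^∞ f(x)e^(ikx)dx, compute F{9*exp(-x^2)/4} 9*sqrt(pi)*exp(-k^2/4)/4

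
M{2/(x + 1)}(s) 2 * pi * csc(pi * s)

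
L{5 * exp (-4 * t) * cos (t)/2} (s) 5 * (s + 4)/ (2 * ( (s + 4)^2 + 1))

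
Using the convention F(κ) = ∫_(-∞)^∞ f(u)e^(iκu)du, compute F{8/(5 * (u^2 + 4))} 4 * pi * exp(-2 * Abs(κ))/5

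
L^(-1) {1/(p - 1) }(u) exp(u) 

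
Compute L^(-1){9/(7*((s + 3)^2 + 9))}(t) 3*exp(-3*t)*sin(3*t)/7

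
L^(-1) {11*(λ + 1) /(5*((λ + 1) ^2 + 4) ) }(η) 11*exp(-η)*cos(2*η) /5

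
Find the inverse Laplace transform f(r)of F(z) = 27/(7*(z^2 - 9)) 9*sinh(3*r)/7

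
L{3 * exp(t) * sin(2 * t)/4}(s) 3/(2 * ((s - 1)^2 + 4))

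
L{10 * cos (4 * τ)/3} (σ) 10 * σ/ (3 * (σ^2+16))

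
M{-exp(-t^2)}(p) -gamma(p/2)/2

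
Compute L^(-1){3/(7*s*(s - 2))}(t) 3*exp(t)*sinh(t)/7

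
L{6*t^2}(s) 12/s^3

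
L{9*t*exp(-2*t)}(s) 9/(s + 2)^2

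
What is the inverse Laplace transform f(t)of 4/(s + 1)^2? 4*t*exp(-t)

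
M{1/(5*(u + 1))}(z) pi*csc(pi*z)/5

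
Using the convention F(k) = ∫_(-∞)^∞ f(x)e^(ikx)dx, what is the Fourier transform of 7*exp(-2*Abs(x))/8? 7/(2*(k^2 + 4))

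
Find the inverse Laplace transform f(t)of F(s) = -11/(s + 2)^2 -11*t*exp(-2*t)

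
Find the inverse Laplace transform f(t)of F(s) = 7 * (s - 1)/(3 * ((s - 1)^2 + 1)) 7 * exp(t) * cos(t)/3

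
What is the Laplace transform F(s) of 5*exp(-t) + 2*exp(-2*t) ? 2/(s + 2) + 5/(s + 1) 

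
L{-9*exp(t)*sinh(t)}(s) -9/(s*(s - 2))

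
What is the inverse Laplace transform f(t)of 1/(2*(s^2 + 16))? sin(4*t)/8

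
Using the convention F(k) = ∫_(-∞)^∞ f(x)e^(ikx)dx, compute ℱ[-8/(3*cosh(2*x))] -4*pi/(3*cosh(pi*k/4))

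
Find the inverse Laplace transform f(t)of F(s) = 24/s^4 4 * t^3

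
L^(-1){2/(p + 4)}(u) 2*exp(-4*u)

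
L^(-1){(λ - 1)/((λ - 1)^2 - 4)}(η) exp(η) * cosh(2 * η)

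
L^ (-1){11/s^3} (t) 11*t^2/2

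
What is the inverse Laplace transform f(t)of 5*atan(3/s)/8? 5*sin(3*t)/(8*t)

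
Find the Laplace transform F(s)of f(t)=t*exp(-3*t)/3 1/(3*(s + 3)^2)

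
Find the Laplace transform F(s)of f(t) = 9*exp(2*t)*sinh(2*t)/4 9/(2*s*(s - 4))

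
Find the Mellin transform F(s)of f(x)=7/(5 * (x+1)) 7 * pi * csc(pi * s)/5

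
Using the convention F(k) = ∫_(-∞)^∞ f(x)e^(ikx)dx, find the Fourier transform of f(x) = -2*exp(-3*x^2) -2*sqrt(3)*sqrt(pi)*exp(-k^2/12)/3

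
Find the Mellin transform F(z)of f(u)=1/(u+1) pi*csc(pi*z)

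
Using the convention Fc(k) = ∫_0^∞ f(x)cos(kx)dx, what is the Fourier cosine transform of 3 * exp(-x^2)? 3 * sqrt(pi) * exp(-k^2/4)/2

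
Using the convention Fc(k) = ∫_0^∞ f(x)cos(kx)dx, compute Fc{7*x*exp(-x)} 7*(1 - k^2)/(k^2 + 1)^2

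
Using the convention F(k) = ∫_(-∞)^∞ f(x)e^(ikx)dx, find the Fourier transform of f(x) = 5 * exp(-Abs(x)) 10/(k^2 + 1)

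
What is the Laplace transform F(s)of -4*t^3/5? -24/(5*s^4)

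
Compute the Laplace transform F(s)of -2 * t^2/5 -4/(5 * s^3)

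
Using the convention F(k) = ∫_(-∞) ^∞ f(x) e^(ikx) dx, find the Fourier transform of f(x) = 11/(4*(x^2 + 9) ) 11*pi*exp(-3*Abs(k) ) /12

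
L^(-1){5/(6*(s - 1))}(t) 5*exp(t)/6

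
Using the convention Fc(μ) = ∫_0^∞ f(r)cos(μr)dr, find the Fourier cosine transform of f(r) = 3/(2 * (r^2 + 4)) 3 * pi * exp(-2 * μ)/8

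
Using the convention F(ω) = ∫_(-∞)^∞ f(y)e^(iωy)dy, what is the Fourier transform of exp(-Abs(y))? 2/(ω^2 + 1)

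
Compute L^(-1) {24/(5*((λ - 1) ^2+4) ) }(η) 12*exp(η)*sin(2*η) /5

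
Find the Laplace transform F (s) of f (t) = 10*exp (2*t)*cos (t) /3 10*(s - 2) / (3*( (s - 2) ^2 + 1) ) 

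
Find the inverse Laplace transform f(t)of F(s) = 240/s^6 2 * t^5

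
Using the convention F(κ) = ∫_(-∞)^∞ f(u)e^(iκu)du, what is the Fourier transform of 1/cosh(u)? pi/cosh(pi*κ/2)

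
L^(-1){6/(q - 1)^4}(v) v^3 * exp(v)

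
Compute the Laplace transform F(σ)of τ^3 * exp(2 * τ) 6/(σ - 2)^4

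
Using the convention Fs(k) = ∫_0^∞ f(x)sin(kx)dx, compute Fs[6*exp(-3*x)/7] 6*k/(7*(k^2 + 9))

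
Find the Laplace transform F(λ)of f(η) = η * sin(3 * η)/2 3 * λ/(λ^2 + 9)^2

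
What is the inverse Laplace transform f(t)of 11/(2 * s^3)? 11 * t^2/4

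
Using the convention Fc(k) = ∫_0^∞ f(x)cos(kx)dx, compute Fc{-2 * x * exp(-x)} 2 * (k^2 - 1)/(k^2 + 1)^2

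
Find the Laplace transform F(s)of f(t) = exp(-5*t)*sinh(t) 1/((s+5)^2-1)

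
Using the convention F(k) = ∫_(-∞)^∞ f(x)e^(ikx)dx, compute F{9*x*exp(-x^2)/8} 9*I*sqrt(pi)*k*exp(-k^2/4)/16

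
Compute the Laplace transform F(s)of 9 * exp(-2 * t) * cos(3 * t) 9 * (s + 2)/((s + 2)^2 + 9)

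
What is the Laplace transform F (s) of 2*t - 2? 2/s^2 - 2/s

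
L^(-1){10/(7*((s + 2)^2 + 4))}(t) 5*exp(-2*t)*sin(2*t)/7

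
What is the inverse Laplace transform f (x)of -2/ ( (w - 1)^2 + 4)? -exp (x) * sin (2 * x)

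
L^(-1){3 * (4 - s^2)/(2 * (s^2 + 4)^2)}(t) -3 * t * cos(2 * t)/2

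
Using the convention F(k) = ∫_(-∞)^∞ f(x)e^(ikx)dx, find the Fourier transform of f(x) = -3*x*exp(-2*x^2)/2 -3*sqrt(2)*I*sqrt(pi)*k*exp(-k^2/8)/16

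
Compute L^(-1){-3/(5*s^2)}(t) -3*t/5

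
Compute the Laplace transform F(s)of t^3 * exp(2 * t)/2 3/(s - 2)^4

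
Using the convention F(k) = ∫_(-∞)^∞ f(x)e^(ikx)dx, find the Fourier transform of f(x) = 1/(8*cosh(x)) pi/(8*cosh(pi*k/2))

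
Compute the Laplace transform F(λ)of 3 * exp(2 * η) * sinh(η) 3/((λ - 2)^2 - 1)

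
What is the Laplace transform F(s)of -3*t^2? -6/s^3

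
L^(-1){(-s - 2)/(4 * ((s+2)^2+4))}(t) -exp(-2 * t) * cos(2 * t)/4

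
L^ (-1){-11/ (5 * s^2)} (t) -11 * t/5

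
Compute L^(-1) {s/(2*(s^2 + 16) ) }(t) cos(4*t) /2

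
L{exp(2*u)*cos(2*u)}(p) (p - 2)/((p - 2)^2 + 4)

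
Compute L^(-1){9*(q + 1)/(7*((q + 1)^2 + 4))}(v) 9*exp(-v)*cos(2*v)/7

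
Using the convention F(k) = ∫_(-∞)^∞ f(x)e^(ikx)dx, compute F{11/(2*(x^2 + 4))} 11*pi*exp(-2*Abs(k))/4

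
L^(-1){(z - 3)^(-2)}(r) r*exp(3*r)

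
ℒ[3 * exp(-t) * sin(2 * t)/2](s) 3/((s + 1)^2 + 4)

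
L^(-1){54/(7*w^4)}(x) 9*x^3/7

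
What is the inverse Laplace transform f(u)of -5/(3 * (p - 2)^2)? -5 * u * exp(2 * u)/3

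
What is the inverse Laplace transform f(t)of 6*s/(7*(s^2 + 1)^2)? 3*t*sin(t)/7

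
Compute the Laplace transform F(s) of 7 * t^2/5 14/(5 * s^3) 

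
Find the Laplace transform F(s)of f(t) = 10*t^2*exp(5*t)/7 20/(7*(s - 5)^3)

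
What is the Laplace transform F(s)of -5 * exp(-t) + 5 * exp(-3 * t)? 5/(s + 3) - 5/(s + 1)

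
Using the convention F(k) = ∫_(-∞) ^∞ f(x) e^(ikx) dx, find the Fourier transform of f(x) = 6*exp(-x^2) 6*sqrt(pi)*exp(-k^2/4) 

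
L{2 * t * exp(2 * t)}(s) 2/(s - 2)^2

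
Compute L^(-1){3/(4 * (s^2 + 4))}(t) 3 * sin(2 * t)/8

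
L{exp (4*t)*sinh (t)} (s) 1/ ( (s - 4)^2 - 1)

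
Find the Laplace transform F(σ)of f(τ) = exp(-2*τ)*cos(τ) (σ + 2)/((σ + 2)^2 + 1)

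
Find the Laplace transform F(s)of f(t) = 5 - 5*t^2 5/s - 10/s^3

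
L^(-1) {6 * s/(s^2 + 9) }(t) 6 * cos(3 * t) 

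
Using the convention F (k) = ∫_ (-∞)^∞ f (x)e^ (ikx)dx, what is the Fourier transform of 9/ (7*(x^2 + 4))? 9*pi*exp (-2*Abs (k))/14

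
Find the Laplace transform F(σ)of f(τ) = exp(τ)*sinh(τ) 1/(σ*(σ - 2))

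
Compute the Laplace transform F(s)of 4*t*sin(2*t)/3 16*s/(3*(s^2 + 4)^2)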